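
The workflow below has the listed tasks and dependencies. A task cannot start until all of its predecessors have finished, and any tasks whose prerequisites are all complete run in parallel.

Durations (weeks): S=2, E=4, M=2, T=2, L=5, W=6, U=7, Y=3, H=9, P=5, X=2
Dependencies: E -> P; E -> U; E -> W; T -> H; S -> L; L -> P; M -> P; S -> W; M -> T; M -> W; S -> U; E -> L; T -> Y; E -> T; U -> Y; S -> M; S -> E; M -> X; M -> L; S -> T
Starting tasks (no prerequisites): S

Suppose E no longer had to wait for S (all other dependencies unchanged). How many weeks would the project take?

15

Original critical path: S→E→T→H = 2+4+2+9 = 17 ⇒ 17 weeks.
Without S→E, E's earliest start moves from 2 to 0.
New critical path: S→M→T→H = 2+2+2+9 = 15 ⇒ 15 weeks.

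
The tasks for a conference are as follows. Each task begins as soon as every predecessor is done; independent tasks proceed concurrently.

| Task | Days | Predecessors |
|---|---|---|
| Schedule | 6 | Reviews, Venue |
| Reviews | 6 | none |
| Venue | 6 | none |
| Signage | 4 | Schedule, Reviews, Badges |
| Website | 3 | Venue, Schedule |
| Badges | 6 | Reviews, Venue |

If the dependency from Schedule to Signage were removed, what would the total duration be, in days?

With the dependency in place, Venue→Schedule→Signage = 6+6+4 = 16 sets the finish at 16 days.
Dropping Schedule→Signage doesn't change Signage's earliest start (12); another predecessor still binds.
The longest chain is now Venue→Badges→Signage = 6+6+4 = 16, so the conference takes 16 days.

16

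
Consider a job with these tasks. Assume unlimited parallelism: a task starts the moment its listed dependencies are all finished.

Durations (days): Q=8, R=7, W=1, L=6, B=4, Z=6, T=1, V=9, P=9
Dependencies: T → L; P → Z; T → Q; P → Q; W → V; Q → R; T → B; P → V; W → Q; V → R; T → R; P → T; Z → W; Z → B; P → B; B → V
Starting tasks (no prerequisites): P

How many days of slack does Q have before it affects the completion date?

Critical path: P→Z→B→V→R = 9+6+4+9+7 = 35, so the finish is 35 days.
Q finishes as early as 24 and must finish by 28.
Slack of Q = 20 − 16 = 4 days.

4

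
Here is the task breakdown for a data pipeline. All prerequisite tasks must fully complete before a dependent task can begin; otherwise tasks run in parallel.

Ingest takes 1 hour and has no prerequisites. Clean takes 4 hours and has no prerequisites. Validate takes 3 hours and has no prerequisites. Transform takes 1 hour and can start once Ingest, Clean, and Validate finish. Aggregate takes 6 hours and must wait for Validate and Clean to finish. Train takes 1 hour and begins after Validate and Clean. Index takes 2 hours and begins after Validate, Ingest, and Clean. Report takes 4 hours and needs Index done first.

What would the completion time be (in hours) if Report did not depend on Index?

Original critical path: Clean→Aggregate = 4+6 = 10 ⇒ 10 hours.
Without Index→Report, Report's earliest start moves from 6 to 0.
The longest chain is now Clean→Aggregate = 4+6 = 10, so the data pipeline takes 10 hours.

10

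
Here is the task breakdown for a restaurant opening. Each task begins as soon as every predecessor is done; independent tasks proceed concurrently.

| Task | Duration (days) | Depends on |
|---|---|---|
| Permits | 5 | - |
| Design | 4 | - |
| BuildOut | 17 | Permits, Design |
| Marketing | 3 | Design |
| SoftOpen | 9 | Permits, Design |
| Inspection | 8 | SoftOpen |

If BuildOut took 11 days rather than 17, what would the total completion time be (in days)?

Critical path before the change: Permits→BuildOut = 5+17 = 22 giving 22 days.
BuildOut is on the critical path; changing it to 11 makes that path 16 days.
The binding chain switches to Permits→SoftOpen→Inspection = 5+9+8 = 22; finish 22 days.

22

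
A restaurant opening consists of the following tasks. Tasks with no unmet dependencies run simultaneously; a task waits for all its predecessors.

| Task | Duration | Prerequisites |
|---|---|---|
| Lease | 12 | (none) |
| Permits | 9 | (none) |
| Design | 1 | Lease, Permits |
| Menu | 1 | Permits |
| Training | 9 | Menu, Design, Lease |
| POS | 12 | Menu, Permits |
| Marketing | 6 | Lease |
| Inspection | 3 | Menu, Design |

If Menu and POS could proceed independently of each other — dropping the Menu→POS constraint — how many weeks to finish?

Before: longest chain Lease→Design→Training = 12+1+9 = 22, finish 22.
Without Menu→POS, POS's earliest start moves from 10 to 9.
New critical path: Lease→Design→Training = 12+1+9 = 22 ⇒ 22 weeks.

22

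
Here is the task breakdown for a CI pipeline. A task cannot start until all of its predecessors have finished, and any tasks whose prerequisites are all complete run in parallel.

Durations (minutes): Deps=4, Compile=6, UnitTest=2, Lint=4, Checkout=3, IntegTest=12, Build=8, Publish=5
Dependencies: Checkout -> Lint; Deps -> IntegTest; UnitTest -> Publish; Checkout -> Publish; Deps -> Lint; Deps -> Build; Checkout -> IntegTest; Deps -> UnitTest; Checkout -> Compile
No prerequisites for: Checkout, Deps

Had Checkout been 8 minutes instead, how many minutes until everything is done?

Baseline: Deps→IntegTest = 4+12 = 16 → 16 minutes.
Checkout is off the critical path — its longest chain is 15 minutes, giving 1 of slack.
The binding chain switches to Checkout→IntegTest = 8+12 = 20; finish 20 minutes.

20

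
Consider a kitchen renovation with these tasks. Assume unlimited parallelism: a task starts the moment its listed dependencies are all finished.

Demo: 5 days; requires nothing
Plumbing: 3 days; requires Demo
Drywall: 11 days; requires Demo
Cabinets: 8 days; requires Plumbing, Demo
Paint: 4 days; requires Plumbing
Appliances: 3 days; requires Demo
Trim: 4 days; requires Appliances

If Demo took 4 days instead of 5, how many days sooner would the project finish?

Baseline: Demo→Plumbing→Cabinets = 5+3+8 = 16 → 16 days.
Demo lies on that path, so at 4 days the path becomes 15 days.
That remains the longest chain; total 15 days.
Change in finish: 15 − 16 = -1 days.

1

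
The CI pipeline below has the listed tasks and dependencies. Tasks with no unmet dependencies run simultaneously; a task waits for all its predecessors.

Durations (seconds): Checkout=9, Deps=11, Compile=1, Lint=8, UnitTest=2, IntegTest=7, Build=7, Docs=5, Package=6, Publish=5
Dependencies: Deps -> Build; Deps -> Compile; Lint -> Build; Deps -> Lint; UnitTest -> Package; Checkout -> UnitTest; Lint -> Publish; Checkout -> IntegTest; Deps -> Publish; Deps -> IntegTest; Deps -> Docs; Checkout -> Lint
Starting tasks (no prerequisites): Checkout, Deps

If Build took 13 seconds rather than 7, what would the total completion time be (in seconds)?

Baseline: Deps→Lint→Build = 11+8+7 = 26 → 26 seconds.
Build lies on that path, so at 13 seconds the path becomes 32 seconds.
The critical path is still Deps→Lint→Build; finish is now 32 seconds.

32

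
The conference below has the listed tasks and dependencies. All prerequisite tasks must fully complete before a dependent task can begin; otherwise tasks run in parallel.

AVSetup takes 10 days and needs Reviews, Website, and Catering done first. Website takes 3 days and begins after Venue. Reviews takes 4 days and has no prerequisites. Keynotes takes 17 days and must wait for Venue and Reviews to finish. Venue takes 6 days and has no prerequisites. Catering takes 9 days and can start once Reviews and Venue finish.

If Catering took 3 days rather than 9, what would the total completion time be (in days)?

Actual critical path: Venue→Catering→AVSetup = 6+9+10 = 25 ⇒ 25 days.
Catering lies on that path, so at 3 days the path becomes 19 days.
The binding chain switches to Venue→Keynotes = 6+17 = 23; finish 23 days.

23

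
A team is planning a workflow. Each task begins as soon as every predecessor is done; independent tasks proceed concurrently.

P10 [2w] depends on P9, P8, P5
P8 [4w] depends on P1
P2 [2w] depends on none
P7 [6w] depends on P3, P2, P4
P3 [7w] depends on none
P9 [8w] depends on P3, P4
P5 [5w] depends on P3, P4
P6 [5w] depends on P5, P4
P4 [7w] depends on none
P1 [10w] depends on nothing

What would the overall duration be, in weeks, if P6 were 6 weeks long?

The binding path is P3→P5→P6 = 7+5+5 = 17; finish at 17 weeks.
P6 is on the critical path; changing it to 6 makes that path 18 weeks.
The critical path is still P3→P5→P6; finish is now 18 weeks.

18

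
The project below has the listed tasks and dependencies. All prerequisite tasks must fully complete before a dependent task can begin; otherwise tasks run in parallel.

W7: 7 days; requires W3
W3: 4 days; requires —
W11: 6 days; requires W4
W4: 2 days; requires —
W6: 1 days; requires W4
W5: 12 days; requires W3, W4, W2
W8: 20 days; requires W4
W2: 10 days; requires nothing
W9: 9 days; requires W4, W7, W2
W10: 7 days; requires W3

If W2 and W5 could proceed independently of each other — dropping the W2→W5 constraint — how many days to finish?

22

Original critical path: W2→W5 = 10+12 = 22 ⇒ 22 days.
Without W2→W5, W5's earliest start moves from 10 to 4.
The longest chain is now W4→W8 = 2+20 = 22, so the plan takes 22 days.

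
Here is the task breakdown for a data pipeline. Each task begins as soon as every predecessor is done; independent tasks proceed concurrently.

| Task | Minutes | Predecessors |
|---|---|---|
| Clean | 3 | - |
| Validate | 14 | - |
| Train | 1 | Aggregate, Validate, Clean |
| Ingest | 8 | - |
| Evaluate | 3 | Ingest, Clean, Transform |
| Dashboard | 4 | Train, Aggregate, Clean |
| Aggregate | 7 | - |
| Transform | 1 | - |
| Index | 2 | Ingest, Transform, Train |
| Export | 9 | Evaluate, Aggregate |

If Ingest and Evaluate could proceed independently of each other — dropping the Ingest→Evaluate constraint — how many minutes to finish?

Before: longest chain Ingest→Evaluate→Export = 8+3+9 = 20, finish 20.
Without Ingest→Evaluate, Evaluate's earliest start moves from 8 to 3.
After: Validate→Train→Dashboard = 14+1+4 = 19 → 19 minutes.

19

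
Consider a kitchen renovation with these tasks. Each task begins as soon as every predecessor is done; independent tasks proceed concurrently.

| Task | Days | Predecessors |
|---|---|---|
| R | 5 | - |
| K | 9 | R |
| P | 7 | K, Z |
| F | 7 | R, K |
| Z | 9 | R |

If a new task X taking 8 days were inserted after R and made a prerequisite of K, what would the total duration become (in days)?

29

Originally the schedule takes 21 days.
With X inserted, K now waits for max(R, X).
New critical path: R→X→K→F = 5+8+9+7 = 29 ⇒ 29 days.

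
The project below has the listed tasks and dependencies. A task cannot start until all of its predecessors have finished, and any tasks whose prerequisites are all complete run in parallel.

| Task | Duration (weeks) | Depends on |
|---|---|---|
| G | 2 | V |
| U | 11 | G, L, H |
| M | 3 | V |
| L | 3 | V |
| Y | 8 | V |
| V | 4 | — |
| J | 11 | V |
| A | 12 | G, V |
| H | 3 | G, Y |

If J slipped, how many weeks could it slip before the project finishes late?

The longest chain is V→Y→H→U = 4+8+3+11 = 26; overall finish 26 weeks.
Longest path through J: 15 weeks (earliest finish 15, latest finish 26).
Slack of J = 15 − 4 = 11 weeks.

11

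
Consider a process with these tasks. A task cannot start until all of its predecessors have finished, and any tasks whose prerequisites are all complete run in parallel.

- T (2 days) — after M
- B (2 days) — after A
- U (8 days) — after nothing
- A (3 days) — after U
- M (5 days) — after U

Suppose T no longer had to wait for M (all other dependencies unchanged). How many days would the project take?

Before: longest chain U→M→T = 8+5+2 = 15, finish 15.
Without M→T, T's earliest start moves from 13 to 0.
After: U→M = 8+5 = 13 → 13 days.

13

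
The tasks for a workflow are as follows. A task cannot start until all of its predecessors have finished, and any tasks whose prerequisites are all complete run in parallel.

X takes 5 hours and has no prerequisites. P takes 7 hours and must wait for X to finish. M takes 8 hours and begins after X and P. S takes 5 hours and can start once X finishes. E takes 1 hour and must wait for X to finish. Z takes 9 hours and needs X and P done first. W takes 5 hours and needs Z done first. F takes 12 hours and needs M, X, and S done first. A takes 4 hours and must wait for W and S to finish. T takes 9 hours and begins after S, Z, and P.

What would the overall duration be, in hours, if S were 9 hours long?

32

As given, the longest chain is X→P→M→F = 5+7+8+12 = 32, so the finish is 32 hours.
S has 10 hours of float (longest path through it is 22).
No other chain overtakes it, so the finish is 32 hours.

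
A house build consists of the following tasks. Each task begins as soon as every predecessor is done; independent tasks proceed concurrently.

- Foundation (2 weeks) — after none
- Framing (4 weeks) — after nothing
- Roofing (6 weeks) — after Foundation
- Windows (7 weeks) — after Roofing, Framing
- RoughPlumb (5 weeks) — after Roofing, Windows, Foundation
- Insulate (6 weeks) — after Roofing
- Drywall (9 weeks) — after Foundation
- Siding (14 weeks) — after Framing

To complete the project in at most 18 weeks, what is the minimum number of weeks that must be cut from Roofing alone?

Current finish: 20 weeks; target: 18.
Roofing is on every critical path, so each week cut from Roofing cuts the finish by one (this holds down to a finish of 18).
Need 20 − 18 = 2 weeks off Roofing → Roofing becomes 4 weeks, finish becomes 18.

2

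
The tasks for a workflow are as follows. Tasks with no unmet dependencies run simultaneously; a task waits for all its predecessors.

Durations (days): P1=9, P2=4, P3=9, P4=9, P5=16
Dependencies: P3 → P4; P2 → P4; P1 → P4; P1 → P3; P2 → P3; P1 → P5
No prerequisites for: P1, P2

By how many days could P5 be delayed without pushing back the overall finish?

2

P1→P3→P4 = 9+9+9 = 27 sets the makespan at 27 days.
P5 finishes as early as 25 and must finish by 27.
Float = 27 − 25 = 2.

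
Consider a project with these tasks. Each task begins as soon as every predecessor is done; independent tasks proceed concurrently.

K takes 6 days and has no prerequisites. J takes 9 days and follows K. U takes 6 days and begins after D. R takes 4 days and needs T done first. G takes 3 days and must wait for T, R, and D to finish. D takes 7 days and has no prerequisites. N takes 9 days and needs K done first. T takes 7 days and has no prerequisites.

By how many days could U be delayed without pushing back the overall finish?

2

Critical path: K→N = 6+9 = 15, so the finish is 15 days.
U finishes as early as 13 and must finish by 15.
Slack of U = 9 − 7 = 2 days.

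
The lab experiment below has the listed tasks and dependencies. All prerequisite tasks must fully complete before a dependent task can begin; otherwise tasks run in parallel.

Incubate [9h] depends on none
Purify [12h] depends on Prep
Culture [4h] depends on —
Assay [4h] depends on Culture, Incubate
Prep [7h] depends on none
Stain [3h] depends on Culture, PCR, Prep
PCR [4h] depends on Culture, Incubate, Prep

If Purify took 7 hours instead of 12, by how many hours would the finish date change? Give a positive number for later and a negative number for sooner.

-3

Actual critical path: Prep→Purify = 7+12 = 19 ⇒ 19 hours.
Purify is on the critical path; changing it to 7 makes that path 14 hours.
The binding chain switches to Incubate→PCR→Stain = 9+4+3 = 16; finish 16 hours.
Change in finish: 16 − 19 = -3 hours.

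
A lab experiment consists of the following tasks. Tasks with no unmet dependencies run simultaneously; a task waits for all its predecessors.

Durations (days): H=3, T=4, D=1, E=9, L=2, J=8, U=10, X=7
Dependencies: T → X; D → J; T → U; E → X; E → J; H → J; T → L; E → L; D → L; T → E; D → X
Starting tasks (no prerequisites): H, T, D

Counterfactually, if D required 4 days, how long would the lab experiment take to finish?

21

Baseline: T→E→J = 4+9+8 = 21 → 21 days.
The longest path through D is only 9 days, so D has float 12.
No other chain overtakes it, so the finish is 21 days.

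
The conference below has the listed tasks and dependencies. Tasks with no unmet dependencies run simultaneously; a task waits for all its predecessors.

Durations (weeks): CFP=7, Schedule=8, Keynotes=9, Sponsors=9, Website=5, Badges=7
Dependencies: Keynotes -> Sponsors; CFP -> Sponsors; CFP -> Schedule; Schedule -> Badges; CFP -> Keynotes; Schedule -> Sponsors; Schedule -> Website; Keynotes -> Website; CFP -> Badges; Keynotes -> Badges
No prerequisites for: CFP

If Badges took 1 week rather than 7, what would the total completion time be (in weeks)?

25

Critical path before the change: CFP→Keynotes→Sponsors = 7+9+9 = 25 giving 25 weeks.
Badges has 2 weeks of float (longest path through it is 23).
No other chain overtakes it, so the finish is 25 weeks.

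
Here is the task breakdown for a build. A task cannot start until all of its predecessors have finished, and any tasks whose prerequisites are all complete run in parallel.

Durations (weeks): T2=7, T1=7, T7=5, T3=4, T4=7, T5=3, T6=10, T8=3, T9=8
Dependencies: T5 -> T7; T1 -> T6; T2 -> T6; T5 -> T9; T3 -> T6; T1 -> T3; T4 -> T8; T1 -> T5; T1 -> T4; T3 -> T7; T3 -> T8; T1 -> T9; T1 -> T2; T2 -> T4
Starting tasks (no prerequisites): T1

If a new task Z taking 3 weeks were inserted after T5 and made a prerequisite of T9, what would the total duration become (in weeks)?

24

Originally the project takes 24 weeks.
With Z inserted, T9 now waits for max(T1, T5, Z).
New critical path: T1→T2→T4→T8 = 7+7+7+3 = 24 ⇒ 24 weeks.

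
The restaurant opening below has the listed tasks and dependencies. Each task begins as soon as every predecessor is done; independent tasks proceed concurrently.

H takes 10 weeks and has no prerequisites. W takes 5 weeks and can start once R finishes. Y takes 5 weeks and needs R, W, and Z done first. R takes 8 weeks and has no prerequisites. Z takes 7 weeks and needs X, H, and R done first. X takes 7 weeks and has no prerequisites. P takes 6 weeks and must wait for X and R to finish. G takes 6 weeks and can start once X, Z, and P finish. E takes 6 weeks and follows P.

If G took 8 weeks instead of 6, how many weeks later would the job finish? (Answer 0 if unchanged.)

Baseline: H→Z→G = 10+7+6 = 23 → 23 weeks.
G is on the critical path; changing it to 8 makes that path 25 weeks.
No other chain overtakes it, so the finish is 25 weeks.
Change in finish: 25 − 23 = +2 weeks.

2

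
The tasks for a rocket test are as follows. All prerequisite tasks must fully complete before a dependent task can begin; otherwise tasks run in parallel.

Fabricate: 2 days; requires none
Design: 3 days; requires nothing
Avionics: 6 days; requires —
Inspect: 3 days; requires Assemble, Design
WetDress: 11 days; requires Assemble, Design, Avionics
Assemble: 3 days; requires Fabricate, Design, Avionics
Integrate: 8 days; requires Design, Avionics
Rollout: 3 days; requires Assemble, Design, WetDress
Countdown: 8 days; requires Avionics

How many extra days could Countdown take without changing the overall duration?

Avionics→Assemble→WetDress→Rollout = 6+3+11+3 = 23 sets the makespan at 23 days.
Countdown finishes as early as 14 and must finish by 23.
Float = 23 − 14 = 9.

9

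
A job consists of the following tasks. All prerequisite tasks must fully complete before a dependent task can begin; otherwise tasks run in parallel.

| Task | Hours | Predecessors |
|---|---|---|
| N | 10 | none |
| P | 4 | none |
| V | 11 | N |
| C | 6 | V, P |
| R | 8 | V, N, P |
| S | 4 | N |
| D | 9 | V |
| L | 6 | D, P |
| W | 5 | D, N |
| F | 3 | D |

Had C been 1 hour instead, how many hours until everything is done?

36

Critical path before the change: N→V→D→L = 10+11+9+6 = 36 giving 36 hours.
C has 9 hours of float (longest path through it is 27).
No other chain overtakes it, so the finish is 36 hours.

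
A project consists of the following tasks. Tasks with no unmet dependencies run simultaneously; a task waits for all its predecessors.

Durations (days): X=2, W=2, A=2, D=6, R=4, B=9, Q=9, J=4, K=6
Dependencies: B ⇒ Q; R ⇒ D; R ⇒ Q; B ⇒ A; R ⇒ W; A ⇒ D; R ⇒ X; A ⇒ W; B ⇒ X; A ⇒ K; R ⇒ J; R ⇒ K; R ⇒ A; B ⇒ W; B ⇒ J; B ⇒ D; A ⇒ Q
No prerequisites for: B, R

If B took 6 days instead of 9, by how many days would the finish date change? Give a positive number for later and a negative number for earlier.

-3

Baseline: B→A→Q = 9+2+9 = 20 → 20 days.
B lies on that path, so at 6 days the path becomes 17 days.
No other chain overtakes it, so the finish is 17 days.
Change in finish: 17 − 20 = -3 days.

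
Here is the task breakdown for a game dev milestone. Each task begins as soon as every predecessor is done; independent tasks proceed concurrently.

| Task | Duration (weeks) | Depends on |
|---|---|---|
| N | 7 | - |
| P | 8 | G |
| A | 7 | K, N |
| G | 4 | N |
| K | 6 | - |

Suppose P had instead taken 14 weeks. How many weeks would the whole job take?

25

Critical path before the change: N→G→P = 7+4+8 = 19 giving 19 weeks.
P lies on that path, so at 14 weeks the path becomes 25 weeks.
That remains the longest chain; total 25 weeks.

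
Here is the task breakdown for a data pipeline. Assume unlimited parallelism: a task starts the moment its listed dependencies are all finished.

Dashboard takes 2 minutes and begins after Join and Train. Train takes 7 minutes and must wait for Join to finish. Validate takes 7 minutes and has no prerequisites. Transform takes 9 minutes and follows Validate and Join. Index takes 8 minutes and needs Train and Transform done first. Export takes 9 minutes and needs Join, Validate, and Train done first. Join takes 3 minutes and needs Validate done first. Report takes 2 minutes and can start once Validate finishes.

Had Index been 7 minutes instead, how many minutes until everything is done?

Baseline: Validate→Join→Transform→Index = 7+3+9+8 = 27 → 27 minutes.
Since Index is critical, the -1 change carries straight to that chain (now 26 minutes).
The critical path is still Validate→Join→Transform→Index; finish is now 26 minutes.

26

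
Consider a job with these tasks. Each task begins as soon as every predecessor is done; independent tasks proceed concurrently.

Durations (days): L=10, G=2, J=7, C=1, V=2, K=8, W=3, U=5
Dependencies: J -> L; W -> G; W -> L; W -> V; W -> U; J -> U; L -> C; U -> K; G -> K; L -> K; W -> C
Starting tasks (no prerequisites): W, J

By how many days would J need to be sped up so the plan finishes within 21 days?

4

Current finish: 25 days; target: 21.
J is on every critical path, so each day cut from J cuts the finish by one (this holds down to a finish of 21).
Need 25 − 21 = 4 days off J → J becomes 3 days, finish becomes 21.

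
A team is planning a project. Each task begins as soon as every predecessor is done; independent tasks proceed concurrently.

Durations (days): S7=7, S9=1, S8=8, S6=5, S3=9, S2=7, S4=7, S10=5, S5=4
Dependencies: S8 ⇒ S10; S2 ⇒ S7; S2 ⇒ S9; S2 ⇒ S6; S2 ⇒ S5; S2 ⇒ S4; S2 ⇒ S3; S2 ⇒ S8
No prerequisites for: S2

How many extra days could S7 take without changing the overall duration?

Critical path: S2→S8→S10 = 7+8+5 = 20, so the finish is 20 days.
The longest chain containing S7 totals 14 days.
Slack of S7 = 13 − 7 = 6 days.

6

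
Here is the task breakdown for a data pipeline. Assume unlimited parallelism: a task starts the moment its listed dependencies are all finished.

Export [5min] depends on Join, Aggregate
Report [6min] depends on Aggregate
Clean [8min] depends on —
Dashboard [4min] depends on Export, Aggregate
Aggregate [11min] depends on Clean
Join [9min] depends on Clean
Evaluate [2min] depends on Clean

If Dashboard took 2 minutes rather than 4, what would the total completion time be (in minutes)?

Baseline: Clean→Aggregate→Export→Dashboard = 8+11+5+4 = 28 → 28 minutes.
Since Dashboard is critical, the -2 change carries straight to that chain (now 26 minutes).
No other chain overtakes it, so the finish is 26 minutes.

26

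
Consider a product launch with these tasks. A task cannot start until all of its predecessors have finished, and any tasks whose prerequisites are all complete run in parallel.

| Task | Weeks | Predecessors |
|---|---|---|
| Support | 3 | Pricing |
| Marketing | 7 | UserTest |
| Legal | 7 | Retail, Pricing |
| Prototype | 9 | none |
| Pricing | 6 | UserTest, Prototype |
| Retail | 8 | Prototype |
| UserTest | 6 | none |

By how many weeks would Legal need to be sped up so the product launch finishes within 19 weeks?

Current finish: 24 weeks; target: 19.
Legal is on every critical path, so each week cut from Legal cuts the finish by one (this holds down to a finish of 18).
Need 24 − 19 = 5 weeks off Legal → Legal becomes 2 weeks, finish becomes 19.

5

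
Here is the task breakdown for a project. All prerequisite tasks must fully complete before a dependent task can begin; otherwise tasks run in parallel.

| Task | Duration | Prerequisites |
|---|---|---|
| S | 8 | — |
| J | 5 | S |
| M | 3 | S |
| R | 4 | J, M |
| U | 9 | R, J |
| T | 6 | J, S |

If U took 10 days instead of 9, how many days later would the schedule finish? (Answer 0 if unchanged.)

1

Actual critical path: S→J→R→U = 8+5+4+9 = 26 ⇒ 26 days.
Since U is critical, the +1 change carries straight to that chain (now 27 days).
The critical path is still S→J→R→U; finish is now 27 days.
Change in finish: 27 − 26 = +1 days.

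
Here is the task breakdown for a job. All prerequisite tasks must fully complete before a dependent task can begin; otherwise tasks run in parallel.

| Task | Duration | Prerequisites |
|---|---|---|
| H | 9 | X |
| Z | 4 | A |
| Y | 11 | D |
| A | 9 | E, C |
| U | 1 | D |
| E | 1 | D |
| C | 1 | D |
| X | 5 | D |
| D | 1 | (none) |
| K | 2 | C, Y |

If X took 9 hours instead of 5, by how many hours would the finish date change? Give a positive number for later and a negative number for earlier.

4

As given, the longest chain is D→X→H = 1+5+9 = 15, so the finish is 15 hours.
X lies on that path, so at 9 hours the path becomes 19 hours.
That remains the longest chain; total 19 hours.
Change in finish: 19 − 15 = +4 hours.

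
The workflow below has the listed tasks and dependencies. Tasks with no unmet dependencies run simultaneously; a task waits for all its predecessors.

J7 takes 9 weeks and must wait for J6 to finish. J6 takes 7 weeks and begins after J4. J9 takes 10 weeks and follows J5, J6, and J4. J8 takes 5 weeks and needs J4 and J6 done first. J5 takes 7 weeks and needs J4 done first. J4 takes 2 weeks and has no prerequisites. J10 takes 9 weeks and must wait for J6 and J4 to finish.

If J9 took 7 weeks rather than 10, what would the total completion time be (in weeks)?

18

Critical path before the change: J4→J5→J9 = 2+7+10 = 19 giving 19 weeks.
Since J9 is critical, the -3 change carries straight to that chain (now 16 weeks).
The binding chain switches to J4→J6→J7 = 2+7+9 = 18; finish 18 weeks.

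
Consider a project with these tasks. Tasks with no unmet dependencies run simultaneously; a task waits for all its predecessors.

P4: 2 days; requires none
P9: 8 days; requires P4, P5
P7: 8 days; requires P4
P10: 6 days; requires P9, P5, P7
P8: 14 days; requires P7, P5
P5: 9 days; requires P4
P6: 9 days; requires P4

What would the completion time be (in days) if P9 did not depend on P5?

Before: longest chain P4→P5→P8 = 2+9+14 = 25, finish 25.
Without P5→P9, P9's earliest start moves from 11 to 2.
New critical path: P4→P5→P8 = 2+9+14 = 25 ⇒ 25 days.

25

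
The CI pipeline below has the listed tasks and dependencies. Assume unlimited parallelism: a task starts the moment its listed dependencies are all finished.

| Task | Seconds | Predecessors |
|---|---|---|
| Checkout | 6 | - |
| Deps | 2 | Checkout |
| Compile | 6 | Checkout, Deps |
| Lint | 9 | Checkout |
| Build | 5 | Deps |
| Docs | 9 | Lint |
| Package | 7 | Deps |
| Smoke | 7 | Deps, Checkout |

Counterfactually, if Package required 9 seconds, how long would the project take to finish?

24

Baseline: Checkout→Lint→Docs = 6+9+9 = 24 → 24 seconds.
Package is off the critical path — its longest chain is 15 seconds, giving 9 of slack.
No other chain overtakes it, so the finish is 24 seconds.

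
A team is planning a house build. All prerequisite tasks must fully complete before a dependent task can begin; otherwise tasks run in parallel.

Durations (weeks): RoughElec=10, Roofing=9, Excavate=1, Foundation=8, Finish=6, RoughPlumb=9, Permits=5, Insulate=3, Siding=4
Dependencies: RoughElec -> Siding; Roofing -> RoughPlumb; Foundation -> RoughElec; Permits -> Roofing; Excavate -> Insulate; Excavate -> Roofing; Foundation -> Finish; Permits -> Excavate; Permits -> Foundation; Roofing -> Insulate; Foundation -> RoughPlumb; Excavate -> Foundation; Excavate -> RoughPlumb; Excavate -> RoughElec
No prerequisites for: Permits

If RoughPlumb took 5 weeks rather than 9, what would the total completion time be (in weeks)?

The binding path is Permits→Excavate→Foundation→RoughElec→Siding = 5+1+8+10+4 = 28; finish at 28 weeks.
The longest path through RoughPlumb is only 24 weeks, so RoughPlumb has float 4.
No other chain overtakes it, so the finish is 28 weeks.

28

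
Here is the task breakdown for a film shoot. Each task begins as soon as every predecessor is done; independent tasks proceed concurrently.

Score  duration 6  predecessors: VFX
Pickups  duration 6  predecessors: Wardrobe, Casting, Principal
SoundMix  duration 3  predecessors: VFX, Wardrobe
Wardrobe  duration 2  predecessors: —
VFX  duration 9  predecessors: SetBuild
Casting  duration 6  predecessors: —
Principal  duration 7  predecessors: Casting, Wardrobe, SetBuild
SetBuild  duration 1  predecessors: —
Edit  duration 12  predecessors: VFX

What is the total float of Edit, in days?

0

The longest chain is SetBuild→VFX→Edit = 1+9+12 = 22; overall finish 22 days.
Longest path through Edit: 22 days (earliest finish 22, latest finish 22).
So Edit can slip 22 − 22 = 0 days.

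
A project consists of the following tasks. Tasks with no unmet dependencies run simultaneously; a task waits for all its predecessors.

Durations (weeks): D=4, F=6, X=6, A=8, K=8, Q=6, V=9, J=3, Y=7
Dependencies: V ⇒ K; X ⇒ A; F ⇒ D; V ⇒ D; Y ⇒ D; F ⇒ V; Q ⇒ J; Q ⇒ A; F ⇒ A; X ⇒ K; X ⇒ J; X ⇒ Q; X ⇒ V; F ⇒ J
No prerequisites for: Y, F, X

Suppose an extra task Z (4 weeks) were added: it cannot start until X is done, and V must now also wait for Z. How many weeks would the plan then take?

27

Originally the plan takes 23 weeks.
With Z inserted, V now waits for max(X, F, Z).
New critical path: X→Z→V→K = 6+4+9+8 = 27 ⇒ 27 weeks.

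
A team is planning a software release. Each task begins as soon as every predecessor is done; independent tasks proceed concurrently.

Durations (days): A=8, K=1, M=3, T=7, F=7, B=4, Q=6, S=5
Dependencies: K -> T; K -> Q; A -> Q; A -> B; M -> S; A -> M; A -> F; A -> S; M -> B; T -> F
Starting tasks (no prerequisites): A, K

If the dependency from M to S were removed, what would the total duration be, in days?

15

Before: longest chain A→M→S = 8+3+5 = 16, finish 16.
Without M→S, S's earliest start moves from 11 to 8.
New critical path: A→M→B = 8+3+4 = 15 ⇒ 15 days.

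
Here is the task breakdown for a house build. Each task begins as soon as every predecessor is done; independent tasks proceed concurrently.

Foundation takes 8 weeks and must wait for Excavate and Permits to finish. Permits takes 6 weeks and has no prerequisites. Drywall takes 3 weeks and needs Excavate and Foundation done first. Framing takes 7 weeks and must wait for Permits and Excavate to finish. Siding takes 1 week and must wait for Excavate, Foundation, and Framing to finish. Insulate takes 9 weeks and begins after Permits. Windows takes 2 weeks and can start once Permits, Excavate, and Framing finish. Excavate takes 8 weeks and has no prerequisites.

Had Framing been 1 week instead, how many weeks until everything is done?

As given, the longest chain is Excavate→Foundation→Drywall = 8+8+3 = 19, so the finish is 19 weeks.
Framing has 2 weeks of float (longest path through it is 17).
No other chain overtakes it, so the finish is 19 weeks.

19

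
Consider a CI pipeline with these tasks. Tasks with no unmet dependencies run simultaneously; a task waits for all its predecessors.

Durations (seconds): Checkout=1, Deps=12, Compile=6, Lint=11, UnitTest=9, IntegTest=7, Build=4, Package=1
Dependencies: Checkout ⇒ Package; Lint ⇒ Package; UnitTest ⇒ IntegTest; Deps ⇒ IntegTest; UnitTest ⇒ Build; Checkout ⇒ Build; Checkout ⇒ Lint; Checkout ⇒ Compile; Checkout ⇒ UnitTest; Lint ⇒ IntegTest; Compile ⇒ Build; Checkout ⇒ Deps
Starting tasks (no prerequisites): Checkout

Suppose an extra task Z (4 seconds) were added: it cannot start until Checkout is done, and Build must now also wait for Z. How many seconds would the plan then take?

Originally the plan takes 20 seconds.
With Z inserted, Build now waits for max(Compile, Checkout, UnitTest, Z).
New critical path: Checkout→Deps→IntegTest = 1+12+7 = 20 ⇒ 20 seconds.

20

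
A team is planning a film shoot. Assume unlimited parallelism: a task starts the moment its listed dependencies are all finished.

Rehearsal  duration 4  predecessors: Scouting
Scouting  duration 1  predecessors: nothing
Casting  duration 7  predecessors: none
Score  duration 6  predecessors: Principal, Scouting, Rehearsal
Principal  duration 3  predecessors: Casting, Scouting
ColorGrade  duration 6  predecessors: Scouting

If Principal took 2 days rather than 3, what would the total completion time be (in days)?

15

As given, the longest chain is Casting→Principal→Score = 7+3+6 = 16, so the finish is 16 days.
Principal is on the critical path; changing it to 2 makes that path 15 days.
No other chain overtakes it, so the finish is 15 days.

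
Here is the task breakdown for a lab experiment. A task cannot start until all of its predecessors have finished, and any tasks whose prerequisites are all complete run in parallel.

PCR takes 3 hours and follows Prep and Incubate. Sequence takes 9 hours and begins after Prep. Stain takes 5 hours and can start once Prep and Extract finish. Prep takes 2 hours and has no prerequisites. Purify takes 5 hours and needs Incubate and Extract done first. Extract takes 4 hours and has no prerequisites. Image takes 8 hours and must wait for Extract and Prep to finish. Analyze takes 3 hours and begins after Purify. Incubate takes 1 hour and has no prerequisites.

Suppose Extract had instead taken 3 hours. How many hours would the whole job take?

11

The binding path is Extract→Purify→Analyze = 4+5+3 = 12; finish at 12 hours.
Extract is on the critical path; changing it to 3 makes that path 11 hours.
Now Prep→Sequence = 2+9 = 11 is longest, so the finish becomes 11 hours.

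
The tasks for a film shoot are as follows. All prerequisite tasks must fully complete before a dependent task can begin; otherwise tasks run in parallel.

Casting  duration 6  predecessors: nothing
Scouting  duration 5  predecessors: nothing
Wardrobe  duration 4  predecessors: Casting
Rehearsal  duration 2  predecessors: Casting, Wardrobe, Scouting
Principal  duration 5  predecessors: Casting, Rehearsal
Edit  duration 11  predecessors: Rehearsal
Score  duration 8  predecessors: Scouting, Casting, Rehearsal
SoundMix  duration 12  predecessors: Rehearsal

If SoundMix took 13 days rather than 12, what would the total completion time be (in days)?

25

Baseline: Casting→Wardrobe→Rehearsal→SoundMix = 6+4+2+12 = 24 → 24 days.
Since SoundMix is critical, the +1 change carries straight to that chain (now 25 days).
That remains the longest chain; total 25 days.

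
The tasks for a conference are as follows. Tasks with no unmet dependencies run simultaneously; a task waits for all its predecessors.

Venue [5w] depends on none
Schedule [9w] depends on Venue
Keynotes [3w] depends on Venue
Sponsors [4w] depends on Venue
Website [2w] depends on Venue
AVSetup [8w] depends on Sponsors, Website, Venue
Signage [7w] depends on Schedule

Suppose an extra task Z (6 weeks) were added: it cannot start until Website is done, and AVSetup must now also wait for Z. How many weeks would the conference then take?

21

Originally the conference takes 21 weeks.
With Z inserted, AVSetup now waits for max(Sponsors, Website, Venue, Z).
New critical path: Venue→Schedule→Signage = 5+9+7 = 21 ⇒ 21 weeks.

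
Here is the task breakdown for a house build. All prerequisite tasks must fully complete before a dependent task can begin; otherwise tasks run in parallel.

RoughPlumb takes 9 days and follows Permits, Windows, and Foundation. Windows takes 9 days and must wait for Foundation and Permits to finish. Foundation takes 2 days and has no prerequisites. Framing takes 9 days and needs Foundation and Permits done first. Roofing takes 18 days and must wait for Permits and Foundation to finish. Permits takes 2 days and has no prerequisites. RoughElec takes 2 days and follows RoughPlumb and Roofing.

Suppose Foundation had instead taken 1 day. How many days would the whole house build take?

Baseline: Foundation→Roofing→RoughElec = 2+18+2 = 22 → 22 days.
Since Foundation is critical, the -1 change carries straight to that chain (now 21 days).
New critical path: Permits→Roofing→RoughElec = 2+18+2 = 22 ⇒ 22 days.

22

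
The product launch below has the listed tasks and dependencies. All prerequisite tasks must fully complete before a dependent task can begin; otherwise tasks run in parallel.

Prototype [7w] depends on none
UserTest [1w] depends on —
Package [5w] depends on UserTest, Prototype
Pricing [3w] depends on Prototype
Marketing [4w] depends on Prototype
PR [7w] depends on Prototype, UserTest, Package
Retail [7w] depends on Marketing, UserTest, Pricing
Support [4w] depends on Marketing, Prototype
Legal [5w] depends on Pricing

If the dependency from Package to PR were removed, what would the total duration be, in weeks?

18

With the dependency in place, Prototype→Package→PR = 7+5+7 = 19 sets the finish at 19 weeks.
Without Package→PR, PR's earliest start moves from 12 to 7.
The longest chain is now Prototype→Marketing→Retail = 7+4+7 = 18, so the product launch takes 18 weeks.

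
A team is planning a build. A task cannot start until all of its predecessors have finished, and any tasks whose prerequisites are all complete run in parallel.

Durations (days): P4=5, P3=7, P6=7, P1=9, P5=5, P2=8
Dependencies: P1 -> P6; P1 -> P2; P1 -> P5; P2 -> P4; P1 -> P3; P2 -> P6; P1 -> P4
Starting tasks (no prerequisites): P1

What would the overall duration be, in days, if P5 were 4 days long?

24

Baseline: P1→P2→P6 = 9+8+7 = 24 → 24 days.
The longest path through P5 is only 14 days, so P5 has float 10.
The critical path is still P1→P2→P6; finish is now 24 days.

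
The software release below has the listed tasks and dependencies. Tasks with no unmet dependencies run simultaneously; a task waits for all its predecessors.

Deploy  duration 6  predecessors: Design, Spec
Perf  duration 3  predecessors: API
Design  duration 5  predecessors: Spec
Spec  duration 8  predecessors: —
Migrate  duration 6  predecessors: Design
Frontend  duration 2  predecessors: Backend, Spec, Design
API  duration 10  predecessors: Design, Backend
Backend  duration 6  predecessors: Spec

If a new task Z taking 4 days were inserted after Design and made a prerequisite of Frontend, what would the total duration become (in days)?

Originally the project takes 27 days.
With Z inserted, Frontend now waits for max(Backend, Spec, Design, Z).
New critical path: Spec→Backend→API→Perf = 8+6+10+3 = 27 ⇒ 27 days.

27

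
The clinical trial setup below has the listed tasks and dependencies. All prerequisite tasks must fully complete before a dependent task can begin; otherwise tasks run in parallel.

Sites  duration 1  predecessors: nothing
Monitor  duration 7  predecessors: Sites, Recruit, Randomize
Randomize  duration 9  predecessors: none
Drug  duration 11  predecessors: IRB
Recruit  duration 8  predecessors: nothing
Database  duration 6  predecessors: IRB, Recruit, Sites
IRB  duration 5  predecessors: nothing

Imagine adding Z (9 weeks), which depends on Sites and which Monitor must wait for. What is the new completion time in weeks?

17

Originally the clinical trial setup takes 16 weeks.
With Z inserted, Monitor now waits for max(Sites, Recruit, Randomize, Z).
New critical path: Sites→Z→Monitor = 1+9+7 = 17 ⇒ 17 weeks.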